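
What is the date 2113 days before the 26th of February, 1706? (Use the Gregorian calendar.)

−365 (one year) → Feb 26, 1705 (1748 left).
−366 (one year; includes Feb 29, 1704) → Feb 26, 1704 (1382 left).
−365 (one year) → Feb 26, 1703 (1017 left).
−365 (one year) → Feb 26, 1702 (652 left).
−365 (one year) → Feb 26, 1701 (287 left).
−26 → Jan 31, 1701 (end of Jan, 31 days; 261 left).
−31 → Dec 31, 1700 (end of Dec, 31 days; 230 left).
−31 → Nov 30, 1700 (end of Nov, 30 days; 199 left).
−30 → Oct 31, 1700 (end of Oct, 31 days; 169 left).
−31 → Sep 30, 1700 (end of Sep, 30 days; 138 left).
−30 → Aug 31, 1700 (end of Aug, 31 days; 108 left).
−31 → Jul 31, 1700 (end of Jul, 31 days; 77 left).
−31 → Jun 30, 1700 (end of Jun, 30 days; 46 left).
−30 → May 31, 1700 (end of May, 31 days; 16 left).
−16 → May 15, 1700.

May 15, 1700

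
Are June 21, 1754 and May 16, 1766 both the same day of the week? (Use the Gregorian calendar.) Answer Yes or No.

From Jun 21, 1754 to May 16, 1766 is 4347 days.
4347 mod 7 = 0, so they are the same weekday.
(Jun 21, 1754 is a Friday; May 16, 1766 is a Friday.)

Yes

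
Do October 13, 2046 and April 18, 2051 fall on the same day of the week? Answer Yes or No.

No

From Oct 13, 2046 to Apr 18, 2051 is 1648 days.
1648 mod 7 = 3, so they are different weekdays.
(Oct 13, 2046 is a Saturday; Apr 18, 2051 is a Tuesday.)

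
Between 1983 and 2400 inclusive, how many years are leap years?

Multiples of 4 in [1983,2400]: 105.
Of those, multiples of 100: 5 (not leap unless ÷400).
Multiples of 400: 2.
Leap years = 105 − 5 + 2 = 102.

102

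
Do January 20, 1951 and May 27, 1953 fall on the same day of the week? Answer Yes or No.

No

From Jan 20, 1951 to May 27, 1953 is 858 days.
858 mod 7 = 4, so they are different weekdays.
(Jan 20, 1951 is a Saturday; May 27, 1953 is a Wednesday.)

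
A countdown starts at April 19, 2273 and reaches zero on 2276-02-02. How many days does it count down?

1019

Apr 19, 2273 → Apr 19, 2274: 365 days.
Apr 19, 2274 → Apr 19, 2275: 365 days.
Apr 19, 2275 → May 19, 2275: 30 days (April has 30).
May 19, 2275 → Jun 19, 2275: 31 days (May has 31).
Jun 19, 2275 → Jul 19, 2275: 30 days (June has 30).
Jul 19, 2275 → Aug 19, 2275: 31 days (July has 31).
Aug 19, 2275 → Sep 19, 2275: 31 days (August has 31).
Sep 19, 2275 → Oct 19, 2275: 30 days (September has 30).
Oct 19, 2275 → Nov 19, 2275: 31 days (October has 31).
Nov 19, 2275 → Dec 19, 2275: 30 days (November has 30).
Dec 19, 2275 → Jan 19, 2276: 31 days (December has 31).
Jan 19, 2276 → Feb 2, 2276: 14 days.
Total: 1019 days.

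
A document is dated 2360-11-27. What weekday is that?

Doomsday rule: the anchor day for the 2300s is Wednesday. For year 60: 60÷12 = 5 r 0, and 0÷4 = 0, so 5+0+0 = 5.
Wednesday + 5 ≡ Monday — that's 2360's doomsday.
In November the doomsday date is Nov 7.
Nov 27 is 20 days after Nov 7; 20 mod 7 = 6, so Monday + 6 = Sunday.

Sunday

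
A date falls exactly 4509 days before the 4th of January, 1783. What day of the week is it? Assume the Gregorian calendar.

First find the weekday of Jan 4, 1783. Doomsday rule: the anchor day for the 1700s is Sunday. For year 83: 83÷12 = 6 r 11, and 11÷4 = 2, so 6+11+2 = 19.
Sunday + 19 ≡ Friday — that's 1783's doomsday.
In January the doomsday date is Jan 3 (1783 is not a leap year).
Jan 4 is 1 day after Jan 3; 1 mod 7 = 1, so Friday + 1 = Saturday.
4509 mod 7 = 1, so 4509 days before a Saturday is Saturday − 1 = Friday.

Friday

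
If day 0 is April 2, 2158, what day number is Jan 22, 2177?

Apr 2, 2158 → Apr 2, 2159: 365 days.
Apr 2, 2159 → Apr 2, 2160: 366 days (Feb 29, 2160 is in that span).
Apr 2, 2160 → Apr 2, 2161: 365 days.
Apr 2, 2161 → Apr 2, 2162: 365 days.
Apr 2, 2162 → Apr 2, 2163: 365 days.
Apr 2, 2163 → Apr 2, 2164: 366 days (Feb 29, 2164 is in that span).
Apr 2, 2164 → Apr 2, 2165: 365 days.
Apr 2, 2165 → Apr 2, 2166: 365 days.
Apr 2, 2166 → Apr 2, 2167: 365 days.
Apr 2, 2167 → Apr 2, 2168: 366 days (Feb 29, 2168 is in that span).
Apr 2, 2168 → Apr 2, 2169: 365 days.
Apr 2, 2169 → Apr 2, 2170: 365 days.
Apr 2, 2170 → Apr 2, 2171: 365 days.
Apr 2, 2171 → Apr 2, 2172: 366 days (Feb 29, 2172 is in that span).
Apr 2, 2172 → Apr 2, 2173: 365 days.
Apr 2, 2173 → Apr 2, 2174: 365 days.
Apr 2, 2174 → Apr 2, 2175: 365 days.
Apr 2, 2175 → Apr 2, 2176: 366 days (Feb 29, 2176 is in that span).
Apr 2, 2176 → May 2, 2176: 30 days (April has 30).
May 2, 2176 → Jun 2, 2176: 31 days (May has 31).
Jun 2, 2176 → Jul 2, 2176: 30 days (June has 30).
Jul 2, 2176 → Aug 2, 2176: 31 days (July has 31).
Aug 2, 2176 → Sep 2, 2176: 31 days (August has 31).
Sep 2, 2176 → Oct 2, 2176: 30 days (September has 30).
Oct 2, 2176 → Nov 2, 2176: 31 days (October has 31).
Nov 2, 2176 → Dec 2, 2176: 30 days (November has 30).
Dec 2, 2176 → Jan 2, 2177: 31 days (December has 31).
Jan 2, 2177 → Jan 22, 2177: 20 days.
Total: 6870 days.

6870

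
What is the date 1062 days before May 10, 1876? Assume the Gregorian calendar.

June 13, 1873

−366 (one year; includes Feb 29, 1876) → May 10, 1875 (696 left).
−365 (one year) → May 10, 1874 (331 left).
−10 → Apr 30, 1874 (end of Apr, 30 days; 321 left).
−30 → Mar 31, 1874 (end of Mar, 31 days; 291 left).
−31 → Feb 28, 1874 (end of Feb, 28 days; 260 left).
−28 → Jan 31, 1874 (end of Jan, 31 days; 232 left).
−31 → Dec 31, 1873 (end of Dec, 31 days; 201 left).
−31 → Nov 30, 1873 (end of Nov, 30 days; 170 left).
−30 → Oct 31, 1873 (end of Oct, 31 days; 140 left).
−31 → Sep 30, 1873 (end of Sep, 30 days; 109 left).
−30 → Aug 31, 1873 (end of Aug, 31 days; 79 left).
−31 → Jul 31, 1873 (end of Jul, 31 days; 48 left).
−31 → Jun 30, 1873 (end of Jun, 30 days; 17 left).
−17 → Jun 13, 1873.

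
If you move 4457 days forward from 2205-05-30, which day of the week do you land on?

Tuesday

May 30, 2205 is a Thursday.
4457 mod 7 = 5, so 4457 days after a Thursday is Thursday + 5 = Tuesday.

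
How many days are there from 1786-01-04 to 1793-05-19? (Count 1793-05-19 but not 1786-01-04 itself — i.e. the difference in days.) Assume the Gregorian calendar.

2692

Jan 4, 1786 → Jan 4, 1787: 365 days.
Jan 4, 1787 → Jan 4, 1788: 365 days.
Jan 4, 1788 → Jan 4, 1789: 366 days (Feb 29, 1788 is in that span).
Jan 4, 1789 → Jan 4, 1790: 365 days.
Jan 4, 1790 → Jan 4, 1791: 365 days.
Jan 4, 1791 → Jan 4, 1792: 365 days.
Jan 4, 1792 → Jan 4, 1793: 366 days (Feb 29, 1792 is in that span).
Jan 4, 1793 → Feb 4, 1793: 31 days (January has 31).
Feb 4, 1793 → Mar 4, 1793: 28 days (February has 28).
Mar 4, 1793 → Apr 4, 1793: 31 days (March has 31).
Apr 4, 1793 → May 4, 1793: 30 days (April has 30).
May 4, 1793 → May 19, 1793: 15 days.
Total: 2692 days.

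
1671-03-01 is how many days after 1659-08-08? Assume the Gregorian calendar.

4223

Aug 8, 1659 → Aug 8, 1660: 366 days (Feb 29, 1660 is in that span).
Aug 8, 1660 → Aug 8, 1661: 365 days.
Aug 8, 1661 → Aug 8, 1662: 365 days.
Aug 8, 1662 → Aug 8, 1663: 365 days.
Aug 8, 1663 → Aug 8, 1664: 366 days (Feb 29, 1664 is in that span).
Aug 8, 1664 → Aug 8, 1665: 365 days.
Aug 8, 1665 → Aug 8, 1666: 365 days.
Aug 8, 1666 → Aug 8, 1667: 365 days.
Aug 8, 1667 → Aug 8, 1668: 366 days (Feb 29, 1668 is in that span).
Aug 8, 1668 → Aug 8, 1669: 365 days.
Aug 8, 1669 → Aug 8, 1670: 365 days.
Aug 8, 1670 → Sep 8, 1670: 31 days (August has 31).
Sep 8, 1670 → Oct 8, 1670: 30 days (September has 30).
Oct 8, 1670 → Nov 8, 1670: 31 days (October has 31).
Nov 8, 1670 → Dec 8, 1670: 30 days (November has 30).
Dec 8, 1670 → Jan 8, 1671: 31 days (December has 31).
Jan 8, 1671 → Feb 8, 1671: 31 days (January has 31).
Feb 8, 1671 → Mar 1, 1671: 21 days.
Total: 4223 days.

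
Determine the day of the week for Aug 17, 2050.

Wednesday

Doomsday rule: the anchor day for the 2000s is Tuesday. For year 50: 50÷12 = 4 r 2, and 2÷4 = 0, so 4+2+0 = 6.
Tuesday + 6 ≡ Monday — that's 2050's doomsday.
In August the doomsday date is Aug 8.
Aug 17 is 9 days after Aug 8; 9 mod 7 = 2, so Monday + 2 = Wednesday.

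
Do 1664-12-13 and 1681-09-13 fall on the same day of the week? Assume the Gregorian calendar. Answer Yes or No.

Yes

From Dec 13, 1664 to Sep 13, 1681 is 6118 days.
6118 mod 7 = 0, so they are the same weekday.
(Dec 13, 1664 is a Saturday; Sep 13, 1681 is a Saturday.)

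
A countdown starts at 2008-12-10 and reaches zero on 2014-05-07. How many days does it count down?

Dec 10, 2008 → Dec 10, 2009: 365 days.
Dec 10, 2009 → Dec 10, 2010: 365 days.
Dec 10, 2010 → Dec 10, 2011: 365 days.
Dec 10, 2011 → Dec 10, 2012: 366 days (Feb 29, 2012 is in that span).
Dec 10, 2012 → Dec 10, 2013: 365 days.
Dec 10, 2013 → Jan 10, 2014: 31 days (December has 31).
Jan 10, 2014 → Feb 10, 2014: 31 days (January has 31).
Feb 10, 2014 → Mar 10, 2014: 28 days (February has 28).
Mar 10, 2014 → Apr 10, 2014: 31 days (March has 31).
Apr 10, 2014 → May 7, 2014: 27 days.
Total: 1974 days.

1974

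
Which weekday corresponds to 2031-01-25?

Saturday

Doomsday rule: the anchor day for the 2000s is Tuesday. For year 31: 31÷12 = 2 r 7, and 7÷4 = 1, so 2+7+1 = 10.
Tuesday + 10 ≡ Friday — that's 2031's doomsday.
In January the doomsday date is Jan 3 (2031 is not a leap year).
Jan 25 is 22 days after Jan 3; 22 mod 7 = 1, so Friday + 1 = Saturday.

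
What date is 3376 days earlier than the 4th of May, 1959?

−365 (one year) → May 4, 1958 (3011 left).
−365 (one year) → May 4, 1957 (2646 left).
−365 (one year) → May 4, 1956 (2281 left).
−366 (one year; includes Feb 29, 1956) → May 4, 1955 (1915 left).
−365 (one year) → May 4, 1954 (1550 left).
−365 (one year) → May 4, 1953 (1185 left).
−365 (one year) → May 4, 1952 (820 left).
−366 (one year; includes Feb 29, 1952) → May 4, 1951 (454 left).
−365 (one year) → May 4, 1950 (89 left).
−4 → Apr 30, 1950 (end of Apr, 30 days; 85 left).
−30 → Mar 31, 1950 (end of Mar, 31 days; 55 left).
−31 → Feb 28, 1950 (end of Feb, 28 days; 24 left).
−24 → Feb 4, 1950.

February 4, 1950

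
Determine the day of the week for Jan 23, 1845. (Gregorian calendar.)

Thursday

Doomsday rule: the anchor day for the 1800s is Friday. For year 45: 45÷12 = 3 r 9, and 9÷4 = 2, so 3+9+2 = 14.
Friday + 14 ≡ Friday — that's 1845's doomsday.
In January the doomsday date is Jan 3 (1845 is not a leap year).
Jan 23 is 20 days after Jan 3; 20 mod 7 = 6, so Friday + 6 = Thursday.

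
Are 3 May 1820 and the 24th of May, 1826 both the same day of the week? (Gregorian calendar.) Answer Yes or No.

Yes

From May 3, 1820 to May 24, 1826 is 2212 days.
2212 mod 7 = 0, so they are the same weekday.
(May 3, 1820 is a Wednesday; May 24, 1826 is a Wednesday.)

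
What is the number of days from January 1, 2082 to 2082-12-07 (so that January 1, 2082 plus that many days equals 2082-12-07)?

Jan 1, 2082 → Feb 1, 2082: 31 days (January has 31).
Feb 1, 2082 → Mar 1, 2082: 28 days (February has 28).
Mar 1, 2082 → Apr 1, 2082: 31 days (March has 31).
Apr 1, 2082 → May 1, 2082: 30 days (April has 30).
May 1, 2082 → Jun 1, 2082: 31 days (May has 31).
Jun 1, 2082 → Jul 1, 2082: 30 days (June has 30).
Jul 1, 2082 → Aug 1, 2082: 31 days (July has 31).
Aug 1, 2082 → Sep 1, 2082: 31 days (August has 31).
Sep 1, 2082 → Oct 1, 2082: 30 days (September has 30).
Oct 1, 2082 → Nov 1, 2082: 31 days (October has 31).
Nov 1, 2082 → Dec 1, 2082: 30 days (November has 30).
Dec 1, 2082 → Dec 7, 2082: 6 days.
Total: 340 days.

340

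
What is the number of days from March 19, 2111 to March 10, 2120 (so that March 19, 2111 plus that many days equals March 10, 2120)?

Mar 19, 2111 → Mar 19, 2112: 366 days (Feb 29, 2112 is in that span).
Mar 19, 2112 → Mar 19, 2113: 365 days.
Mar 19, 2113 → Mar 19, 2114: 365 days.
Mar 19, 2114 → Mar 19, 2115: 365 days.
Mar 19, 2115 → Mar 19, 2116: 366 days (Feb 29, 2116 is in that span).
Mar 19, 2116 → Mar 19, 2117: 365 days.
Mar 19, 2117 → Mar 19, 2118: 365 days.
Mar 19, 2118 → Mar 19, 2119: 365 days.
Mar 19, 2119 → Apr 19, 2119: 31 days (March has 31).
Apr 19, 2119 → May 19, 2119: 30 days (April has 30).
May 19, 2119 → Jun 19, 2119: 31 days (May has 31).
Jun 19, 2119 → Jul 19, 2119: 30 days (June has 30).
Jul 19, 2119 → Aug 19, 2119: 31 days (July has 31).
Aug 19, 2119 → Sep 19, 2119: 31 days (August has 31).
Sep 19, 2119 → Oct 19, 2119: 30 days (September has 30).
Oct 19, 2119 → Nov 19, 2119: 31 days (October has 31).
Nov 19, 2119 → Dec 19, 2119: 30 days (November has 30).
Dec 19, 2119 → Jan 19, 2120: 31 days (December has 31).
Jan 19, 2120 → Feb 19, 2120: 31 days (January has 31).
Feb 19, 2120 → Mar 10, 2120: 20 days.
Total: 3279 days.

3279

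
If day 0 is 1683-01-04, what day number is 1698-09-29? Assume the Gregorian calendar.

5747

Jan 4, 1683 → Jan 4, 1684: 365 days.
Jan 4, 1684 → Jan 4, 1685: 366 days (Feb 29, 1684 is in that span).
Jan 4, 1685 → Jan 4, 1686: 365 days.
Jan 4, 1686 → Jan 4, 1687: 365 days.
Jan 4, 1687 → Jan 4, 1688: 365 days.
Jan 4, 1688 → Jan 4, 1689: 366 days (Feb 29, 1688 is in that span).
Jan 4, 1689 → Jan 4, 1690: 365 days.
Jan 4, 1690 → Jan 4, 1691: 365 days.
Jan 4, 1691 → Jan 4, 1692: 365 days.
Jan 4, 1692 → Jan 4, 1693: 366 days (Feb 29, 1692 is in that span).
Jan 4, 1693 → Jan 4, 1694: 365 days.
Jan 4, 1694 → Jan 4, 1695: 365 days.
Jan 4, 1695 → Jan 4, 1696: 365 days.
Jan 4, 1696 → Jan 4, 1697: 366 days (Feb 29, 1696 is in that span).
Jan 4, 1697 → Jan 4, 1698: 365 days.
Jan 4, 1698 → Feb 4, 1698: 31 days (January has 31).
Feb 4, 1698 → Mar 4, 1698: 28 days (February has 28).
Mar 4, 1698 → Apr 4, 1698: 31 days (March has 31).
Apr 4, 1698 → May 4, 1698: 30 days (April has 30).
May 4, 1698 → Jun 4, 1698: 31 days (May has 31).
Jun 4, 1698 → Jul 4, 1698: 30 days (June has 30).
Jul 4, 1698 → Aug 4, 1698: 31 days (July has 31).
Aug 4, 1698 → Sep 4, 1698: 31 days (August has 31).
Sep 4, 1698 → Sep 29, 1698: 25 days.
Total: 5747 days.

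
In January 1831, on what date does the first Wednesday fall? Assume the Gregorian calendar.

January 1, 1831 is a Saturday.
The first Wednesday is therefore January 5 (4 days later).

January 5, 1831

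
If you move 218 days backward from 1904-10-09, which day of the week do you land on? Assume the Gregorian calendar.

Oct 9, 1904 is a Sunday.
218 mod 7 = 1, so 218 days before a Sunday is Sunday − 1 = Saturday.

Saturday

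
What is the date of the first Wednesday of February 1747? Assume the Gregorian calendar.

February 1, 1747 is a Wednesday.
The first Wednesday is therefore February 1 (same day).

February 1, 1747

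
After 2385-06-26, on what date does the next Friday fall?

Jun 26, 2385 is a Wednesday.
From Wednesday to the next Friday is 2 days.
Jun 26, 2385 + 2 = Jun 28, 2385.

June 28, 2385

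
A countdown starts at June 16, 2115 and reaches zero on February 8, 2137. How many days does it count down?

7908

Jun 16, 2115 → Jun 16, 2116: 366 days (Feb 29, 2116 is in that span).
Jun 16, 2116 → Jun 16, 2117: 365 days.
Jun 16, 2117 → Jun 16, 2118: 365 days.
Jun 16, 2118 → Jun 16, 2119: 365 days.
Jun 16, 2119 → Jun 16, 2120: 366 days (Feb 29, 2120 is in that span).
Jun 16, 2120 → Jun 16, 2121: 365 days.
Jun 16, 2121 → Jun 16, 2122: 365 days.
Jun 16, 2122 → Jun 16, 2123: 365 days.
Jun 16, 2123 → Jun 16, 2124: 366 days (Feb 29, 2124 is in that span).
Jun 16, 2124 → Jun 16, 2125: 365 days.
Jun 16, 2125 → Jun 16, 2126: 365 days.
Jun 16, 2126 → Jun 16, 2127: 365 days.
Jun 16, 2127 → Jun 16, 2128: 366 days (Feb 29, 2128 is in that span).
Jun 16, 2128 → Jun 16, 2129: 365 days.
Jun 16, 2129 → Jun 16, 2130: 365 days.
Jun 16, 2130 → Jun 16, 2131: 365 days.
Jun 16, 2131 → Jun 16, 2132: 366 days (Feb 29, 2132 is in that span).
Jun 16, 2132 → Jun 16, 2133: 365 days.
Jun 16, 2133 → Jun 16, 2134: 365 days.
Jun 16, 2134 → Jun 16, 2135: 365 days.
Jun 16, 2135 → Jun 16, 2136: 366 days (Feb 29, 2136 is in that span).
Jun 16, 2136 → Jul 16, 2136: 30 days (June has 30).
Jul 16, 2136 → Aug 16, 2136: 31 days (July has 31).
Aug 16, 2136 → Sep 16, 2136: 31 days (August has 31).
Sep 16, 2136 → Oct 16, 2136: 30 days (September has 30).
Oct 16, 2136 → Nov 16, 2136: 31 days (October has 31).
Nov 16, 2136 → Dec 16, 2136: 30 days (November has 30).
Dec 16, 2136 → Jan 16, 2137: 31 days (December has 31).
Jan 16, 2137 → Feb 8, 2137: 23 days.
Total: 7908 days.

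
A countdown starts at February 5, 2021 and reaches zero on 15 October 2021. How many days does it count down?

252

Feb 5, 2021 → Mar 5, 2021: 28 days (February has 28).
Mar 5, 2021 → Apr 5, 2021: 31 days (March has 31).
Apr 5, 2021 → May 5, 2021: 30 days (April has 30).
May 5, 2021 → Jun 5, 2021: 31 days (May has 31).
Jun 5, 2021 → Jul 5, 2021: 30 days (June has 30).
Jul 5, 2021 → Aug 5, 2021: 31 days (July has 31).
Aug 5, 2021 → Sep 5, 2021: 31 days (August has 31).
Sep 5, 2021 → Oct 5, 2021: 30 days (September has 30).
Oct 5, 2021 → Oct 15, 2021: 10 days.
Total: 252 days.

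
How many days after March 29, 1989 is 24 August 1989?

148

Mar 29, 1989 → Apr 29, 1989: 31 days (March has 31).
Apr 29, 1989 → May 29, 1989: 30 days (April has 30).
May 29, 1989 → Jun 29, 1989: 31 days (May has 31).
Jun 29, 1989 → Jul 29, 1989: 30 days (June has 30).
Jul 29, 1989 → Aug 24, 1989: 26 days.
Total: 148 days.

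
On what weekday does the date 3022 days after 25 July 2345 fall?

Monday

First find the weekday of Jul 25, 2345. Doomsday rule: the anchor day for the 2300s is Wednesday. For year 45: 45÷12 = 3 r 9, and 9÷4 = 2, so 3+9+2 = 14.
Wednesday + 14 ≡ Wednesday — that's 2345's doomsday.
In July the doomsday date is Jul 11.
Jul 25 is 14 days after Jul 11; 14 mod 7 = 0, so Wednesday + 0 = Wednesday.
3022 mod 7 = 5, so 3022 days after a Wednesday is Wednesday + 5 = Monday.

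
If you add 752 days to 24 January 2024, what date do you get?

+366 (one year; includes Feb 29, 2024) → Jan 24, 2025 (386 left).
Jan has 31 days: +8 → Feb 1, 2025 (378 left).
Feb has 28 days: +28 → Mar 1, 2025 (350 left).
Mar has 31 days: +31 → Apr 1, 2025 (319 left).
Apr has 30 days: +30 → May 1, 2025 (289 left).
May has 31 days: +31 → Jun 1, 2025 (258 left).
Jun has 30 days: +30 → Jul 1, 2025 (228 left).
Jul has 31 days: +31 → Aug 1, 2025 (197 left).
Aug has 31 days: +31 → Sep 1, 2025 (166 left).
Sep has 30 days: +30 → Oct 1, 2025 (136 left).
Oct has 31 days: +31 → Nov 1, 2025 (105 left).
Nov has 30 days: +30 → Dec 1, 2025 (75 left).
Dec has 31 days: +31 → Jan 1, 2026 (44 left).
Jan has 31 days: +31 → Feb 1, 2026 (13 left).
+13 → Feb 14, 2026.

February 14, 2026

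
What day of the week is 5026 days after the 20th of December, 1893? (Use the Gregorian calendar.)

First find the weekday of Dec 20, 1893. Doomsday rule: the anchor day for the 1800s is Friday. For year 93: 93÷12 = 7 r 9, and 9÷4 = 2, so 7+9+2 = 18.
Friday + 18 ≡ Tuesday — that's 1893's doomsday.
In December the doomsday date is Dec 12.
Dec 20 is 8 days after Dec 12; 8 mod 7 = 1, so Tuesday + 1 = Wednesday.
5026 mod 7 = 0, so 5026 days after a Wednesday is Wednesday + 0 = Wednesday.

Wednesday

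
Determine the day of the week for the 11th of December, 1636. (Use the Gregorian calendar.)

Doomsday rule: the anchor day for the 1600s is Tuesday. For year 36: 36÷12 = 3 r 0, and 0÷4 = 0, so 3+0+0 = 3.
Tuesday + 3 ≡ Friday — that's 1636's doomsday.
In December the doomsday date is Dec 12.
Dec 11 is 1 day before Dec 12; 1 mod 7 = 1, so Friday − 1 = Thursday.

Thursday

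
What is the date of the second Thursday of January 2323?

January 1, 2323 is a Monday.
The first Thursday is therefore January 4 (3 days later).
The second Thursday is 4 + 1×7 = January 11.

January 11, 2323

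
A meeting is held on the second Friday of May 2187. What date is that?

May 1, 2187 is a Tuesday.
The first Friday is therefore May 4 (3 days later).
The second Friday is 4 + 1×7 = May 11.

May 11, 2187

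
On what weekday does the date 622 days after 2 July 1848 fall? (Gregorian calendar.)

Saturday

Jul 2, 1848 is a Sunday.
622 mod 7 = 6, so 622 days after a Sunday is Sunday + 6 = Saturday.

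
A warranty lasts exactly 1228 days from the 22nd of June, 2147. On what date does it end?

November 1, 2150

+366 (one year; includes Feb 29, 2148) → Jun 22, 2148 (862 left).
+365 (one year) → Jun 22, 2149 (497 left).
+365 (one year) → Jun 22, 2150 (132 left).
Jun has 30 days: +9 → Jul 1, 2150 (123 left).
Jul has 31 days: +31 → Aug 1, 2150 (92 left).
Aug has 31 days: +31 → Sep 1, 2150 (61 left).
Sep has 30 days: +30 → Oct 1, 2150 (31 left).
Oct has 31 days: +31 → Nov 1, 2150 (0 left).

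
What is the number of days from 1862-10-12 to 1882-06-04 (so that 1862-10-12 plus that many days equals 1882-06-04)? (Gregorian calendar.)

Oct 12, 1862 → Oct 12, 1863: 365 days.
Oct 12, 1863 → Oct 12, 1864: 366 days (Feb 29, 1864 is in that span).
Oct 12, 1864 → Oct 12, 1865: 365 days.
Oct 12, 1865 → Oct 12, 1866: 365 days.
Oct 12, 1866 → Oct 12, 1867: 365 days.
Oct 12, 1867 → Oct 12, 1868: 366 days (Feb 29, 1868 is in that span).
Oct 12, 1868 → Oct 12, 1869: 365 days.
Oct 12, 1869 → Oct 12, 1870: 365 days.
Oct 12, 1870 → Oct 12, 1871: 365 days.
Oct 12, 1871 → Oct 12, 1872: 366 days (Feb 29, 1872 is in that span).
Oct 12, 1872 → Oct 12, 1873: 365 days.
Oct 12, 1873 → Oct 12, 1874: 365 days.
Oct 12, 1874 → Oct 12, 1875: 365 days.
Oct 12, 1875 → Oct 12, 1876: 366 days (Feb 29, 1876 is in that span).
Oct 12, 1876 → Oct 12, 1877: 365 days.
Oct 12, 1877 → Oct 12, 1878: 365 days.
Oct 12, 1878 → Oct 12, 1879: 365 days.
Oct 12, 1879 → Oct 12, 1880: 366 days (Feb 29, 1880 is in that span).
Oct 12, 1880 → Oct 12, 1881: 365 days.
Oct 12, 1881 → Nov 12, 1881: 31 days (October has 31).
Nov 12, 1881 → Dec 12, 1881: 30 days (November has 30).
Dec 12, 1881 → Jan 12, 1882: 31 days (December has 31).
Jan 12, 1882 → Feb 12, 1882: 31 days (January has 31).
Feb 12, 1882 → Mar 12, 1882: 28 days (February has 28).
Mar 12, 1882 → Apr 12, 1882: 31 days (March has 31).
Apr 12, 1882 → May 12, 1882: 30 days (April has 30).
May 12, 1882 → Jun 4, 1882: 23 days.
Total: 7175 days.

7175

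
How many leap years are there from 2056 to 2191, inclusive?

33

Multiples of 4 in [2056,2191]: 34.
Of those, multiples of 100: 1 (not leap unless ÷400).
Multiples of 400: 0.
Leap years = 34 − 1 + 0 = 33.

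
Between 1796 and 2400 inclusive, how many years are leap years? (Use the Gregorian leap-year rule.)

Multiples of 4 in [1796,2400]: 152.
Of those, multiples of 100: 7 (not leap unless ÷400).
Multiples of 400: 2.
Leap years = 152 − 7 + 2 = 147.

147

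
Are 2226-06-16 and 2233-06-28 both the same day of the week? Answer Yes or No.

Yes

From Jun 16, 2226 to Jun 28, 2233 is 2569 days.
2569 mod 7 = 0, so they are the same weekday.
(Jun 16, 2226 is a Friday; Jun 28, 2233 is a Friday.)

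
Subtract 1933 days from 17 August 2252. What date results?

May 3, 2247

−366 (one year; includes Feb 29, 2252) → Aug 17, 2251 (1567 left).
−365 (one year) → Aug 17, 2250 (1202 left).
−365 (one year) → Aug 17, 2249 (837 left).
−365 (one year) → Aug 17, 2248 (472 left).
−366 (one year; includes Feb 29, 2248) → Aug 17, 2247 (106 left).
−17 → Jul 31, 2247 (end of Jul, 31 days; 89 left).
−31 → Jun 30, 2247 (end of Jun, 30 days; 58 left).
−30 → May 31, 2247 (end of May, 31 days; 28 left).
−28 → May 3, 2247.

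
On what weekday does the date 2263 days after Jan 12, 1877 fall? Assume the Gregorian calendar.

Sunday

Jan 12, 1877 is a Friday.
2263 mod 7 = 2, so 2263 days after a Friday is Friday + 2 = Sunday.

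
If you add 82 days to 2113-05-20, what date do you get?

August 10, 2113

May has 31 days: +12 → Jun 1, 2113 (70 left).
Jun has 30 days: +30 → Jul 1, 2113 (40 left).
Jul has 31 days: +31 → Aug 1, 2113 (9 left).
+9 → Aug 10, 2113.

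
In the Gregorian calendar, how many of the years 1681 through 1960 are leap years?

Multiples of 4 in [1681,1960]: 70.
Of those, multiples of 100: 3 (not leap unless ÷400).
Multiples of 400: 0.
Leap years = 70 − 3 + 0 = 67.

67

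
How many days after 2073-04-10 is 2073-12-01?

235

Apr 10, 2073 → May 10, 2073: 30 days (April has 30).
May 10, 2073 → Jun 10, 2073: 31 days (May has 31).
Jun 10, 2073 → Jul 10, 2073: 30 days (June has 30).
Jul 10, 2073 → Aug 10, 2073: 31 days (July has 31).
Aug 10, 2073 → Sep 10, 2073: 31 days (August has 31).
Sep 10, 2073 → Oct 10, 2073: 30 days (September has 30).
Oct 10, 2073 → Nov 10, 2073: 31 days (October has 31).
Nov 10, 2073 → Dec 1, 2073: 21 days.
Total: 235 days.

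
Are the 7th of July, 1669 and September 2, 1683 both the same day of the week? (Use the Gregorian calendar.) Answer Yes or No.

From Jul 7, 1669 to Sep 2, 1683 is 5170 days.
5170 mod 7 = 4, so they are different weekdays.
(Jul 7, 1669 is a Sunday; Sep 2, 1683 is a Thursday.)

No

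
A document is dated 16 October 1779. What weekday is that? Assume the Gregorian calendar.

Saturday

Doomsday rule: the anchor day for the 1700s is Sunday. For year 79: 79÷12 = 6 r 7, and 7÷4 = 1, so 6+7+1 = 14.
Sunday + 14 ≡ Sunday — that's 1779's doomsday.
In October the doomsday date is Oct 10.
Oct 16 is 6 days after Oct 10; 6 mod 7 = 6, so Sunday + 6 = Saturday.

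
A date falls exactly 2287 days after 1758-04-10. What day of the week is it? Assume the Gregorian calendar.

Saturday

Apr 10, 1758 is a Monday.
2287 mod 7 = 5, so 2287 days after a Monday is Monday + 5 = Saturday.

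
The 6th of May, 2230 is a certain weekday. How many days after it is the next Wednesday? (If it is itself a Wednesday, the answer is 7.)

May 6, 2230 is a Thursday.
From Thursday to the next Wednesday is 6 days.

6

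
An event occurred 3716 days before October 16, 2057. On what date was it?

August 14, 2047

−365 (one year) → Oct 16, 2056 (3351 left).
−366 (one year; includes Feb 29, 2056) → Oct 16, 2055 (2985 left).
−365 (one year) → Oct 16, 2054 (2620 left).
−365 (one year) → Oct 16, 2053 (2255 left).
−365 (one year) → Oct 16, 2052 (1890 left).
−366 (one year; includes Feb 29, 2052) → Oct 16, 2051 (1524 left).
−365 (one year) → Oct 16, 2050 (1159 left).
−365 (one year) → Oct 16, 2049 (794 left).
−365 (one year) → Oct 16, 2048 (429 left).
−366 (one year; includes Feb 29, 2048) → Oct 16, 2047 (63 left).
−16 → Sep 30, 2047 (end of Sep, 30 days; 47 left).
−30 → Aug 31, 2047 (end of Aug, 31 days; 17 left).
−17 → Aug 14, 2047.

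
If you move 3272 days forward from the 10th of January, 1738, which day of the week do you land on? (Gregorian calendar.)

Monday

Jan 10, 1738 is a Friday.
3272 mod 7 = 3, so 3272 days after a Friday is Friday + 3 = Monday.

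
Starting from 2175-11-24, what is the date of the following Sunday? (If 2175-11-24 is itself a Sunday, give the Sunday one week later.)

Nov 24, 2175 is a Friday.
From Friday to the next Sunday is 2 days.
Nov 24, 2175 + 2 = Nov 26, 2175.

November 26, 2175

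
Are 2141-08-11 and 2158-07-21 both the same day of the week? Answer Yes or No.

Yes

From Aug 11, 2141 to Jul 21, 2158 is 6188 days.
6188 mod 7 = 0, so they are the same weekday.
(Aug 11, 2141 is a Friday; Jul 21, 2158 is a Friday.)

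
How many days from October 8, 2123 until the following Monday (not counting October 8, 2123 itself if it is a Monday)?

3

Oct 8, 2123 is a Friday.
From Friday to the next Monday is 3 days.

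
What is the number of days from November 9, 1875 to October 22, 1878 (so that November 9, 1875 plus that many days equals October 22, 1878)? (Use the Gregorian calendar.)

Nov 9, 1875 → Nov 9, 1876: 366 days (Feb 29, 1876 is in that span).
Nov 9, 1876 → Nov 9, 1877: 365 days.
Nov 9, 1877 → Dec 9, 1877: 30 days (November has 30).
Dec 9, 1877 → Jan 9, 1878: 31 days (December has 31).
Jan 9, 1878 → Feb 9, 1878: 31 days (January has 31).
Feb 9, 1878 → Mar 9, 1878: 28 days (February has 28).
Mar 9, 1878 → Apr 9, 1878: 31 days (March has 31).
Apr 9, 1878 → May 9, 1878: 30 days (April has 30).
May 9, 1878 → Jun 9, 1878: 31 days (May has 31).
Jun 9, 1878 → Jul 9, 1878: 30 days (June has 30).
Jul 9, 1878 → Aug 9, 1878: 31 days (July has 31).
Aug 9, 1878 → Sep 9, 1878: 31 days (August has 31).
Sep 9, 1878 → Oct 9, 1878: 30 days (September has 30).
Oct 9, 1878 → Oct 22, 1878: 13 days.
Total: 1078 days.

1078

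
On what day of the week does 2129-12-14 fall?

Wednesday

Doomsday rule: the anchor day for the 2100s is Sunday. For year 29: 29÷12 = 2 r 5, and 5÷4 = 1, so 2+5+1 = 8.
Sunday + 8 ≡ Monday — that's 2129's doomsday.
In December the doomsday date is Dec 12.
Dec 14 is 2 days after Dec 12; 2 mod 7 = 2, so Monday + 2 = Wednesday.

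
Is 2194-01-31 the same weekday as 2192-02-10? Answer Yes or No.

Yes

From Feb 10, 2192 to Jan 31, 2194 is 721 days.
721 mod 7 = 0, so they are the same weekday.
(Feb 10, 2192 is a Friday; Jan 31, 2194 is a Friday.)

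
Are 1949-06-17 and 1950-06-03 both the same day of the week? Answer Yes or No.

From Jun 17, 1949 to Jun 3, 1950 is 351 days.
351 mod 7 = 1, so they are different weekdays.
(Jun 17, 1949 is a Friday; Jun 3, 1950 is a Saturday.)

No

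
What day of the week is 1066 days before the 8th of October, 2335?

First find the weekday of Oct 8, 2335. Doomsday rule: the anchor day for the 2300s is Wednesday. For year 35: 35÷12 = 2 r 11, and 11÷4 = 2, so 2+11+2 = 15.
Wednesday + 15 ≡ Thursday — that's 2335's doomsday.
In October the doomsday date is Oct 10.
Oct 8 is 2 days before Oct 10; 2 mod 7 = 2, so Thursday − 2 = Tuesday.
1066 mod 7 = 2, so 1066 days before a Tuesday is Tuesday − 2 = Sunday.

Sunday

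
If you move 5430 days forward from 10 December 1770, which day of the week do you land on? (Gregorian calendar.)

First find the weekday of Dec 10, 1770. Doomsday rule: the anchor day for the 1700s is Sunday. For year 70: 70÷12 = 5 r 10, and 10÷4 = 2, so 5+10+2 = 17.
Sunday + 17 ≡ Wednesday — that's 1770's doomsday.
In December the doomsday date is Dec 12.
Dec 10 is 2 days before Dec 12; 2 mod 7 = 2, so Wednesday − 2 = Monday.
5430 mod 7 = 5, so 5430 days after a Monday is Monday + 5 = Saturday.

Saturday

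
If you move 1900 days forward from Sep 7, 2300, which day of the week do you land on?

First find the weekday of Sep 7, 2300. Doomsday rule: the anchor day for the 2300s is Wednesday. For year 00: 0÷12 = 0 r 0, and 0÷4 = 0, so 0+0+0 = 0.
Wednesday + 0 ≡ Wednesday — that's 2300's doomsday.
In September the doomsday date is Sep 5.
Sep 7 is 2 days after Sep 5; 2 mod 7 = 2, so Wednesday + 2 = Friday.
1900 mod 7 = 3, so 1900 days after a Friday is Friday + 3 = Monday.

Monday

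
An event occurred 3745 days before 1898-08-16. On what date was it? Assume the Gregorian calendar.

−365 (one year) → Aug 16, 1897 (3380 left).
−365 (one year) → Aug 16, 1896 (3015 left).
−366 (one year; includes Feb 29, 1896) → Aug 16, 1895 (2649 left).
−365 (one year) → Aug 16, 1894 (2284 left).
−365 (one year) → Aug 16, 1893 (1919 left).
−365 (one year) → Aug 16, 1892 (1554 left).
−366 (one year; includes Feb 29, 1892) → Aug 16, 1891 (1188 left).
−365 (one year) → Aug 16, 1890 (823 left).
−365 (one year) → Aug 16, 1889 (458 left).
−365 (one year) → Aug 16, 1888 (93 left).
−16 → Jul 31, 1888 (end of Jul, 31 days; 77 left).
−31 → Jun 30, 1888 (end of Jun, 30 days; 46 left).
−30 → May 31, 1888 (end of May, 31 days; 16 left).
−16 → May 15, 1888.

May 15, 1888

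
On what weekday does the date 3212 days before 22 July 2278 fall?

Tuesday

Jul 22, 2278 is a Monday.
3212 mod 7 = 6, so 3212 days before a Monday is Monday − 6 = Tuesday.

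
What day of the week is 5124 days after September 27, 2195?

Sunday

First find the weekday of Sep 27, 2195. Doomsday rule: the anchor day for the 2100s is Sunday. For year 95: 95÷12 = 7 r 11, and 11÷4 = 2, so 7+11+2 = 20.
Sunday + 20 ≡ Saturday — that's 2195's doomsday.
In September the doomsday date is Sep 5.
Sep 27 is 22 days after Sep 5; 22 mod 7 = 1, so Saturday + 1 = Sunday.
5124 mod 7 = 0, so 5124 days after a Sunday is Sunday + 0 = Sunday.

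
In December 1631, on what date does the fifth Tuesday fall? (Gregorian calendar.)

December 1, 1631 is a Monday.
The first Tuesday is therefore December 2 (1 days later).
The fifth Tuesday is 2 + 4×7 = December 30.

December 30, 1631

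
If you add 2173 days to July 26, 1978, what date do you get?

July 7, 1984

+365 (one year) → Jul 26, 1979 (1808 left).
+366 (one year; includes Feb 29, 1980) → Jul 26, 1980 (1442 left).
+365 (one year) → Jul 26, 1981 (1077 left).
+365 (one year) → Jul 26, 1982 (712 left).
+365 (one year) → Jul 26, 1983 (347 left).
Jul has 31 days: +6 → Aug 1, 1983 (341 left).
Aug has 31 days: +31 → Sep 1, 1983 (310 left).
Sep has 30 days: +30 → Oct 1, 1983 (280 left).
Oct has 31 days: +31 → Nov 1, 1983 (249 left).
Nov has 30 days: +30 → Dec 1, 1983 (219 left).
Dec has 31 days: +31 → Jan 1, 1984 (188 left).
Jan has 31 days: +31 → Feb 1, 1984 (157 left).
Feb has 29 days: +29 → Mar 1, 1984 (128 left).
Mar has 31 days: +31 → Apr 1, 1984 (97 left).
Apr has 30 days: +30 → May 1, 1984 (67 left).
May has 31 days: +31 → Jun 1, 1984 (36 left).
Jun has 30 days: +30 → Jul 1, 1984 (6 left).
+6 → Jul 7, 1984.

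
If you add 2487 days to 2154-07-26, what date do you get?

May 17, 2161

+365 (one year) → Jul 26, 2155 (2122 left).
+366 (one year; includes Feb 29, 2156) → Jul 26, 2156 (1756 left).
+365 (one year) → Jul 26, 2157 (1391 left).
+365 (one year) → Jul 26, 2158 (1026 left).
+365 (one year) → Jul 26, 2159 (661 left).
+366 (one year; includes Feb 29, 2160) → Jul 26, 2160 (295 left).
Jul has 31 days: +6 → Aug 1, 2160 (289 left).
Aug has 31 days: +31 → Sep 1, 2160 (258 left).
Sep has 30 days: +30 → Oct 1, 2160 (228 left).
Oct has 31 days: +31 → Nov 1, 2160 (197 left).
Nov has 30 days: +30 → Dec 1, 2160 (167 left).
Dec has 31 days: +31 → Jan 1, 2161 (136 left).
Jan has 31 days: +31 → Feb 1, 2161 (105 left).
Feb has 28 days: +28 → Mar 1, 2161 (77 left).
Mar has 31 days: +31 → Apr 1, 2161 (46 left).
Apr has 30 days: +30 → May 1, 2161 (16 left).
+16 → May 17, 2161.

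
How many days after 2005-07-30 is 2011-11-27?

2311

Jul 30, 2005 → Jul 30, 2006: 365 days.
Jul 30, 2006 → Jul 30, 2007: 365 days.
Jul 30, 2007 → Jul 30, 2008: 366 days (Feb 29, 2008 is in that span).
Jul 30, 2008 → Jul 30, 2009: 365 days.
Jul 30, 2009 → Jul 30, 2010: 365 days.
Jul 30, 2010 → Jul 30, 2011: 365 days.
Jul 30, 2011 → Aug 30, 2011: 31 days (July has 31).
Aug 30, 2011 → Sep 30, 2011: 31 days (August has 31).
Sep 30, 2011 → Oct 30, 2011: 30 days (September has 30).
Oct 30, 2011 → Nov 27, 2011: 28 days.
Total: 2311 days.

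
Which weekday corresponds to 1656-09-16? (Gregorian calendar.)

Saturday

Doomsday rule: the anchor day for the 1600s is Tuesday. For year 56: 56÷12 = 4 r 8, and 8÷4 = 2, so 4+8+2 = 14.
Tuesday + 14 ≡ Tuesday — that's 1656's doomsday.
In September the doomsday date is Sep 5.
Sep 16 is 11 days after Sep 5; 11 mod 7 = 4, so Tuesday + 4 = Saturday.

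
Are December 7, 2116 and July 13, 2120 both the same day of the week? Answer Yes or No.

From Dec 7, 2116 to Jul 13, 2120 is 1314 days.
1314 mod 7 = 5, so they are different weekdays.
(Dec 7, 2116 is a Monday; Jul 13, 2120 is a Saturday.)

No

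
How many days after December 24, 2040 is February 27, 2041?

Dec 24, 2040 → Jan 24, 2041: 31 days (December has 31).
Jan 24, 2041 → Feb 24, 2041: 31 days (January has 31).
Feb 24, 2041 → Feb 27, 2041: 3 days.
Total: 65 days.

65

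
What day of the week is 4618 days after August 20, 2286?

Wednesday

Aug 20, 2286 is a Friday.
4618 mod 7 = 5, so 4618 days after a Friday is Friday + 5 = Wednesday.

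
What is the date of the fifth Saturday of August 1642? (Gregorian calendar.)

August 30, 1642

August 1, 1642 is a Friday.
The first Saturday is therefore August 2 (1 days later).
The fifth Saturday is 2 + 4×7 = August 30.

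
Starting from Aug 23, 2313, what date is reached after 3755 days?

December 4, 2323

+365 (one year) → Aug 23, 2314 (3390 left).
+365 (one year) → Aug 23, 2315 (3025 left).
+366 (one year; includes Feb 29, 2316) → Aug 23, 2316 (2659 left).
+365 (one year) → Aug 23, 2317 (2294 left).
+365 (one year) → Aug 23, 2318 (1929 left).
+365 (one year) → Aug 23, 2319 (1564 left).
+366 (one year; includes Feb 29, 2320) → Aug 23, 2320 (1198 left).
+365 (one year) → Aug 23, 2321 (833 left).
+365 (one year) → Aug 23, 2322 (468 left).
+365 (one year) → Aug 23, 2323 (103 left).
Aug has 31 days: +9 → Sep 1, 2323 (94 left).
Sep has 30 days: +30 → Oct 1, 2323 (64 left).
Oct has 31 days: +31 → Nov 1, 2323 (33 left).
Nov has 30 days: +30 → Dec 1, 2323 (3 left).
+3 → Dec 4, 2323.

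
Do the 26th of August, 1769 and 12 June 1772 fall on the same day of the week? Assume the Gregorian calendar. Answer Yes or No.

No

From Aug 26, 1769 to Jun 12, 1772 is 1021 days.
1021 mod 7 = 6, so they are different weekdays.
(Aug 26, 1769 is a Saturday; Jun 12, 1772 is a Friday.)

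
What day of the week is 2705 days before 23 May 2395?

Saturday

First find the weekday of May 23, 2395. Doomsday rule: the anchor day for the 2300s is Wednesday. For year 95: 95÷12 = 7 r 11, and 11÷4 = 2, so 7+11+2 = 20.
Wednesday + 20 ≡ Tuesday — that's 2395's doomsday.
In May the doomsday date is May 9.
May 23 is 14 days after May 9; 14 mod 7 = 0, so Tuesday + 0 = Tuesday.
2705 mod 7 = 3, so 2705 days before a Tuesday is Tuesday − 3 = Saturday.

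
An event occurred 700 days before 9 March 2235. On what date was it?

April 8, 2233

−365 (one year) → Mar 9, 2234 (335 left).
−9 → Feb 28, 2234 (end of Feb, 28 days; 326 left).
−28 → Jan 31, 2234 (end of Jan, 31 days; 298 left).
−31 → Dec 31, 2233 (end of Dec, 31 days; 267 left).
−31 → Nov 30, 2233 (end of Nov, 30 days; 236 left).
−30 → Oct 31, 2233 (end of Oct, 31 days; 206 left).
−31 → Sep 30, 2233 (end of Sep, 30 days; 175 left).
−30 → Aug 31, 2233 (end of Aug, 31 days; 145 left).
−31 → Jul 31, 2233 (end of Jul, 31 days; 114 left).
−31 → Jun 30, 2233 (end of Jun, 30 days; 83 left).
−30 → May 31, 2233 (end of May, 31 days; 53 left).
−31 → Apr 30, 2233 (end of Apr, 30 days; 22 left).
−22 → Apr 8, 2233.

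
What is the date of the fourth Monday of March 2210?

March 1, 2210 is a Thursday.
The first Monday is therefore March 5 (4 days later).
The fourth Monday is 5 + 3×7 = March 26.

March 26, 2210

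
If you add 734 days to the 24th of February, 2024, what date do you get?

+366 (one year; includes Feb 29, 2024) → Feb 24, 2025 (368 left).
Feb has 28 days: +5 → Mar 1, 2025 (363 left).
Mar has 31 days: +31 → Apr 1, 2025 (332 left).
Apr has 30 days: +30 → May 1, 2025 (302 left).
May has 31 days: +31 → Jun 1, 2025 (271 left).
Jun has 30 days: +30 → Jul 1, 2025 (241 left).
Jul has 31 days: +31 → Aug 1, 2025 (210 left).
Aug has 31 days: +31 → Sep 1, 2025 (179 left).
Sep has 30 days: +30 → Oct 1, 2025 (149 left).
Oct has 31 days: +31 → Nov 1, 2025 (118 left).
Nov has 30 days: +30 → Dec 1, 2025 (88 left).
Dec has 31 days: +31 → Jan 1, 2026 (57 left).
Jan has 31 days: +31 → Feb 1, 2026 (26 left).
+26 → Feb 27, 2026.

February 27, 2026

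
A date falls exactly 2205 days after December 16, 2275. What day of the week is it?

First find the weekday of Dec 16, 2275. Doomsday rule: the anchor day for the 2200s is Friday. For year 75: 75÷12 = 6 r 3, and 3÷4 = 0, so 6+3+0 = 9.
Friday + 9 ≡ Sunday — that's 2275's doomsday.
In December the doomsday date is Dec 12.
Dec 16 is 4 days after Dec 12; 4 mod 7 = 4, so Sunday + 4 = Thursday.
2205 mod 7 = 0, so 2205 days after a Thursday is Thursday + 0 = Thursday.

Thursday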